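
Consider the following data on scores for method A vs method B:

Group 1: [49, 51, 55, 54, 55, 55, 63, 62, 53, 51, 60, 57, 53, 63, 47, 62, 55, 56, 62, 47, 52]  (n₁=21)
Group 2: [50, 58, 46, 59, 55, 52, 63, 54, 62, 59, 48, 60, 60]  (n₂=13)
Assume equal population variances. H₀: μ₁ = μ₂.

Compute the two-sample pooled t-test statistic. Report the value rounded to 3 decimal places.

test statistic = -0.278

x̄₁=55.333, s₁=5.083, n₁=21
x̄₂=55.846, s₂=5.475, n₂=13
s_p² = [20·5.083² + 12·5.475²]/32 = 27.3862
SE = √(s_p²·(1/21+1/13)) = 1.8468
t = (55.333−55.846)/1.8468 = -0.2777
df = 32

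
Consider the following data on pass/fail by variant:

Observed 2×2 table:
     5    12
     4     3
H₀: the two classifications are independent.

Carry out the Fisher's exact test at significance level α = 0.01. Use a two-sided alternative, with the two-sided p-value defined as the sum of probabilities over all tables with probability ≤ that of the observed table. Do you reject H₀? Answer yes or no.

reject H₀: no

Margins: r₁=17, r₂=7, c₁=9, c₂=15, n=24
p_obs = C(17,5)·C(7,4)/C(24,9); sum pmf over tables with pmf ≤ p_obs
p-value (two-sided) = 0.35636
At α=0.01: p ≥ α → fail to reject H₀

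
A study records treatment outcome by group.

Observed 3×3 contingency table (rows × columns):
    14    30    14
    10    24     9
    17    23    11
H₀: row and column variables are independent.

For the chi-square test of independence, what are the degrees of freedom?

df = (r−1)(c−1) = (3−1)·(3−1) = 4

degrees of freedom = 4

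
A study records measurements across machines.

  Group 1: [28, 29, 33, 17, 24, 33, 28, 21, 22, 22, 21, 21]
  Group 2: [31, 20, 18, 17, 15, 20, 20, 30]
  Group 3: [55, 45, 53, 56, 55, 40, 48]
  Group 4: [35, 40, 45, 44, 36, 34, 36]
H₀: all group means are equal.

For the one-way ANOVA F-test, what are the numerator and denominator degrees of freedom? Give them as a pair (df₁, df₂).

degrees of freedom = [3, 30]

k = 4 groups, N = 34 total
df = (k−1, N−k) = (4−1, 34−4) = (3, 30)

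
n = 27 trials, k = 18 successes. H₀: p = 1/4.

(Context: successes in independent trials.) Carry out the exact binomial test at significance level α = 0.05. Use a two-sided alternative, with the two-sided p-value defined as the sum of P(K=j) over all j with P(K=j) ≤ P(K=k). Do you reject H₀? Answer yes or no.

Exact binomial: n=27, k=18, p₀=1/4=0.2500
P(X=j) = C(n,j)·p₀^j·(1−p₀)^(n−j); p = Σ P(X=j) over j with P(X=j) ≤ P(X=18)
p-value (two-sided) = 0.00001
At α=0.05: p < α → reject H₀

reject H₀: yes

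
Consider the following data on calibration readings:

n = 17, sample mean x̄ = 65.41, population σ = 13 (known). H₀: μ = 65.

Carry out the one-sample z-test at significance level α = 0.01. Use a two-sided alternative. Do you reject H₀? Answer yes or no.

SE = σ/√n = 13/√17 = 3.1530
z = (x̄−μ₀)/SE = (65.41−65)/3.1530 = 0.1300
p-value (two-sided) = 0.89654
At α=0.01: p ≥ α → fail to reject H₀

reject H₀: no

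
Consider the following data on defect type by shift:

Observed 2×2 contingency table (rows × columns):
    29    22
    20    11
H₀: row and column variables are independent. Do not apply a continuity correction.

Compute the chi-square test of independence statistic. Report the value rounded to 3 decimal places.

test statistic = 0.470

Row totals [51, 31], col totals [49, 33], n=82
χ² = (29−30.48)²/30.48 + (22−20.52)²/20.52 + (20−18.52)²/18.52 + (11−12.48)²/12.48 = 0.4696
df = 1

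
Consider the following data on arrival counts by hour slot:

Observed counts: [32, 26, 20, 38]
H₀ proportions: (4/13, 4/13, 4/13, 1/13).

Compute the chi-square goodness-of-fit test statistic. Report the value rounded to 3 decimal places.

test statistic = 104.664

n = 116; E_i = n·p_i = [35.69, 35.69, 35.69, 8.92]
χ² = (32−35.69)²/35.69 + (26−35.69)²/35.69 + (20−35.69)²/35.69 + (38−8.92)²/8.92 = 104.6638
df = 3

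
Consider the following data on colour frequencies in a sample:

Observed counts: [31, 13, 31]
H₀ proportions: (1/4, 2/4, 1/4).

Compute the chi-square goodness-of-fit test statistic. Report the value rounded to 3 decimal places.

test statistic = 32.013

n = 75; E_i = n·p_i = [18.75, 37.50, 18.75]
χ² = (31−18.75)²/18.75 + (13−37.50)²/37.50 + (31−18.75)²/18.75 = 32.0133
df = 2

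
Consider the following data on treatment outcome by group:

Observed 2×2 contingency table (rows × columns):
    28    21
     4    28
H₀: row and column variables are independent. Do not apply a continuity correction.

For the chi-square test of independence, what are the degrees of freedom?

df = (r−1)(c−1) = (2−1)·(2−1) = 1

degrees of freedom = 1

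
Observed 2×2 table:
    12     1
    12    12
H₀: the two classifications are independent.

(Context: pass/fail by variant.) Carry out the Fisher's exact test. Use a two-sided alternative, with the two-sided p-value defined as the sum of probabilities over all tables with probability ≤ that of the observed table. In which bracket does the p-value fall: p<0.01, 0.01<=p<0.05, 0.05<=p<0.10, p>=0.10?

p-value bracket: 0.01<=p<0.05

Margins: r₁=13, r₂=24, c₁=24, c₂=13, n=37
p_obs = C(13,12)·C(24,12)/C(37,24); sum pmf over tables with pmf ≤ p_obs
p-value (two-sided) = 0.01287
→ bracket: 0.01<=p<0.05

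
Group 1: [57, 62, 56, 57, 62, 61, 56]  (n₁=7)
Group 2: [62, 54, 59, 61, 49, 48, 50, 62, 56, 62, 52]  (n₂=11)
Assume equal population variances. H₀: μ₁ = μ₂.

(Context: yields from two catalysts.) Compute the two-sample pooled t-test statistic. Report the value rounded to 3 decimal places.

test statistic = 1.226

x̄₁=58.714, s₁=2.812, n₁=7
x̄₂=55.909, s₂=5.576, n₂=11
s_p² = [6·2.812² + 10·5.576²]/16 = 22.3961
SE = √(s_p²·(1/7+1/11)) = 2.2881
t = (58.714−55.909)/2.2881 = 1.2260
df = 16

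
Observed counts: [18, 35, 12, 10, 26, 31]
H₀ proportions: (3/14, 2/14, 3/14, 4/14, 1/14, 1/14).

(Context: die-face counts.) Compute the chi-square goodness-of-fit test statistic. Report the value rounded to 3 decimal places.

n = 132; E_i = n·p_i = [28.29, 18.86, 28.29, 37.71, 9.43, 9.43]
χ² = (18−28.29)²/28.29 + (35−18.86)²/18.86 + (12−28.29)²/28.29 + (10−37.71)²/37.71 + (26−9.43)²/9.43 + (31−9.43)²/9.43 = 125.7803
df = 5

test statistic = 125.780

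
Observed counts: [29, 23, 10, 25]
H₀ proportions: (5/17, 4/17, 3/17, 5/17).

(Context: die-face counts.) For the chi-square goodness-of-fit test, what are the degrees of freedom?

df = k − 1 = 4 − 1 = 3

degrees of freedom = 3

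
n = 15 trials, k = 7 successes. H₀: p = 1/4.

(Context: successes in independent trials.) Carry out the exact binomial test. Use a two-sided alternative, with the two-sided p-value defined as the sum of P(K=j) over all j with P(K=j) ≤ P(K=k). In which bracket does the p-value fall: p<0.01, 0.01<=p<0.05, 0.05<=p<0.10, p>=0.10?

Exact binomial: n=15, k=7, p₀=1/4=0.2500
P(X=j) = C(n,j)·p₀^j·(1−p₀)^(n−j); p = Σ P(X=j) over j with P(X=j) ≤ P(X=7)
p-value (two-sided) = 0.06998
→ bracket: 0.05<=p<0.10

p-value bracket: 0.05<=p<0.10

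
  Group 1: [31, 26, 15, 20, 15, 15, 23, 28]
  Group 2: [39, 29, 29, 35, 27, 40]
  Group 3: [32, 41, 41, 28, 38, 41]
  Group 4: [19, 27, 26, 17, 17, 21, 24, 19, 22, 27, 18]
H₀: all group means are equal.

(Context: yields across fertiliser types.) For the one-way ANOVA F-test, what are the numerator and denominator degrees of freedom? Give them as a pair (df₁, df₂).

degrees of freedom = [3, 27]

k = 4 groups, N = 31 total
df = (k−1, N−k) = (4−1, 31−4) = (3, 27)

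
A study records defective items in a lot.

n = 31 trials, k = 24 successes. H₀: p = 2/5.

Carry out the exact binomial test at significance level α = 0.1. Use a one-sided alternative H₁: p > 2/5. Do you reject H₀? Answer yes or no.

Exact binomial: n=31, k=24, p₀=2/5=0.4000
P(X≥24) from Σ C(n,i)·p₀^i·(1−p₀)^(n−i)
p-value (one-sided, H₁ greater) = 0.00003
At α=0.1: p < α → reject H₀

reject H₀: yes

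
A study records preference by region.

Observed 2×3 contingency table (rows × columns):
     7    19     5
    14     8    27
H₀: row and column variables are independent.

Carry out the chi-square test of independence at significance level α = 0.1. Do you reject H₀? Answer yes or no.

Row totals [31, 49], col totals [21, 27, 32], n=80
χ² = (7−8.14)²/8.14 + (19−10.46)²/10.46 + (5−12.40)²/12.40 + (14−12.86)²/12.86 + (8−16.54)²/16.54 + (27−19.60)²/19.60 = 18.8438
df = 2
p-value (upper-tail) = 0.00008
At α=0.1: p < α → reject H₀

reject H₀: yes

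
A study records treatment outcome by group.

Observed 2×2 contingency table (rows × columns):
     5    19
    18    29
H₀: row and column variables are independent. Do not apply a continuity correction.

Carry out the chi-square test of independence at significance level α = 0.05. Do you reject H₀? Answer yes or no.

Row totals [24, 47], col totals [23, 48], n=71
χ² = (5−7.77)²/7.77 + (19−16.23)²/16.23 + (18−15.23)²/15.23 + (29−31.77)²/31.77 = 2.2126
df = 1
p-value (upper-tail) = 0.13688
At α=0.05: p ≥ α → fail to reject H₀

reject H₀: no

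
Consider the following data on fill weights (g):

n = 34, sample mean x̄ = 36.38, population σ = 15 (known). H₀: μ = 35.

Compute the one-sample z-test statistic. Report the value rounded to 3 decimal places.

test statistic = 0.536

SE = σ/√n = 15/√34 = 2.5725
z = (x̄−μ₀)/SE = (36.38−35)/2.5725 = 0.5364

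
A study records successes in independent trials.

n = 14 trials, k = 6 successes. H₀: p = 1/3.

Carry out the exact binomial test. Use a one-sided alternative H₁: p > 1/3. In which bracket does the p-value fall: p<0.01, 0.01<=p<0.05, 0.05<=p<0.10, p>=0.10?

Exact binomial: n=14, k=6, p₀=1/3=0.3333
P(X≥6) from Σ C(n,i)·p₀^i·(1−p₀)^(n−i)
p-value (one-sided, H₁ greater) = 0.31019
→ bracket: p>=0.10

p-value bracket: p>=0.10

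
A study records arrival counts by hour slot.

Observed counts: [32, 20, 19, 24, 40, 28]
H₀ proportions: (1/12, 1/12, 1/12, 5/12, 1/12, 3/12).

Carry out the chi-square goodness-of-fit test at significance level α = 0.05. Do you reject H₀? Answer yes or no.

n = 163; E_i = n·p_i = [13.58, 13.58, 13.58, 67.92, 13.58, 40.75]
χ² = (32−13.58)²/13.58 + (20−13.58)²/13.58 + (19−13.58)²/13.58 + (24−67.92)²/67.92 + (40−13.58)²/13.58 + (28−40.75)²/40.75 = 113.9227
df = 5
p-value (upper-tail) = 0.00000
At α=0.05: p < α → reject H₀

reject H₀: yes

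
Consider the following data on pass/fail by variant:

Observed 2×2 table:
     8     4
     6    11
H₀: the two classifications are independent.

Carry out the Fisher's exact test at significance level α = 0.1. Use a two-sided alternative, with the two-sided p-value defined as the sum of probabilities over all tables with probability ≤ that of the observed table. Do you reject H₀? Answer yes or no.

Margins: r₁=12, r₂=17, c₁=14, c₂=15, n=29
p_obs = C(12,8)·C(17,6)/C(29,14); sum pmf over tables with pmf ≤ p_obs
p-value (two-sided) = 0.13942
At α=0.1: p ≥ α → fail to reject H₀

reject H₀: no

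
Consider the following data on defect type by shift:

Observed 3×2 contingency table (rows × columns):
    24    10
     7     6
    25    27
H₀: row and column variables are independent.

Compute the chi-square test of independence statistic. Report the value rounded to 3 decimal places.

Row totals [34, 13, 52], col totals [56, 43], n=99
χ² = (24−19.23)²/19.23 + (10−14.77)²/14.77 + (7−7.35)²/7.35 + (6−5.65)²/5.65 + (25−29.41)²/29.41 + (27−22.59)²/22.59 = 4.2854
df = 2

test statistic = 4.285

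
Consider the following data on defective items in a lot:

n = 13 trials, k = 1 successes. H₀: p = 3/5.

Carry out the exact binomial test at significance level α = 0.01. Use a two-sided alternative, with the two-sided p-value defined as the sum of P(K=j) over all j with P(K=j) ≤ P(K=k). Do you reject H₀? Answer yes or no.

reject H₀: yes

Exact binomial: n=13, k=1, p₀=3/5=0.6000
P(X=j) = C(n,j)·p₀^j·(1−p₀)^(n−j); p = Σ P(X=j) over j with P(X=j) ≤ P(X=1)
p-value (two-sided) = 0.00014
At α=0.01: p < α → reject H₀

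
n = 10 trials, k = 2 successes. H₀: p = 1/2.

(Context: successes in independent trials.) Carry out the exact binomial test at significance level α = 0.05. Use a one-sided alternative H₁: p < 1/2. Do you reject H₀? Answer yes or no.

reject H₀: no

Exact binomial: n=10, k=2, p₀=1/2=0.5000
P(X≤2) from Σ C(n,i)·p₀^i·(1−p₀)^(n−i)
p-value (one-sided, H₁ less) = 0.05469
At α=0.05: p ≥ α → fail to reject H₀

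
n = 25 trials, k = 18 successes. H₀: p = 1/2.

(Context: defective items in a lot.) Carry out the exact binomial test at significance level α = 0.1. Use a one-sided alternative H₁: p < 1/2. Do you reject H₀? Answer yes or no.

Exact binomial: n=25, k=18, p₀=1/2=0.5000
P(X≤18) from Σ C(n,i)·p₀^i·(1−p₀)^(n−i)
p-value (one-sided, H₁ less) = 0.99268
At α=0.1: p ≥ α → fail to reject H₀

reject H₀: no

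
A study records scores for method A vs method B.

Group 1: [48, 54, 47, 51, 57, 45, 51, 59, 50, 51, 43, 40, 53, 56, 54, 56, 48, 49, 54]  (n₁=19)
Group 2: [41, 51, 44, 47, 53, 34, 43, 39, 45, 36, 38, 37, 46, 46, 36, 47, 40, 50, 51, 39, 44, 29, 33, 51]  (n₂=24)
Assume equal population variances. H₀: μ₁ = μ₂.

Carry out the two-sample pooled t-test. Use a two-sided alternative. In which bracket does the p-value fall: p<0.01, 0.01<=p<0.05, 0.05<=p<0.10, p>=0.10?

p-value bracket: p<0.01

x̄₁=50.842, s₁=4.947, n₁=19
x̄₂=42.500, s₂=6.501, n₂=24
s_p² = [18·4.947² + 23·6.501²]/41 = 34.4519
SE = √(s_p²·(1/19+1/24)) = 1.8024
t = (50.842−42.500)/1.8024 = 4.6283
df = 41
p-value (two-sided) = 0.00004
→ bracket: p<0.01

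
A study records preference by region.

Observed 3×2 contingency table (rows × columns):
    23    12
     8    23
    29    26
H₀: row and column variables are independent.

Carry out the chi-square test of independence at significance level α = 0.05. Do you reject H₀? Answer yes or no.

Row totals [35, 31, 55], col totals [60, 61], n=121
χ² = (23−17.36)²/17.36 + (12−17.64)²/17.64 + (8−15.37)²/15.37 + (23−15.63)²/15.63 + (29−27.27)²/27.27 + (26−27.73)²/27.73 = 10.8713
df = 2
p-value (upper-tail) = 0.00436
At α=0.05: p < α → reject H₀

reject H₀: yes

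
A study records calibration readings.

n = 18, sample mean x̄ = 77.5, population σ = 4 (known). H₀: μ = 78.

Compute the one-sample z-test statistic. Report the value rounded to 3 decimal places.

test statistic = -0.530

SE = σ/√n = 4/√18 = 0.9428
z = (x̄−μ₀)/SE = (77.5−78)/0.9428 = -0.5303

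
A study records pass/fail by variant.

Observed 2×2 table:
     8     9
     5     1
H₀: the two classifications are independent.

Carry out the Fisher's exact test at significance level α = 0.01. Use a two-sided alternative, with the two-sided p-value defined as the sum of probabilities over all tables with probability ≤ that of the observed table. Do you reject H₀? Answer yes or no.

reject H₀: no

Margins: r₁=17, r₂=6, c₁=13, c₂=10, n=23
p_obs = C(17,8)·C(6,5)/C(23,13); sum pmf over tables with pmf ≤ p_obs
p-value (two-sided) = 0.17902
At α=0.01: p ≥ α → fail to reject H₀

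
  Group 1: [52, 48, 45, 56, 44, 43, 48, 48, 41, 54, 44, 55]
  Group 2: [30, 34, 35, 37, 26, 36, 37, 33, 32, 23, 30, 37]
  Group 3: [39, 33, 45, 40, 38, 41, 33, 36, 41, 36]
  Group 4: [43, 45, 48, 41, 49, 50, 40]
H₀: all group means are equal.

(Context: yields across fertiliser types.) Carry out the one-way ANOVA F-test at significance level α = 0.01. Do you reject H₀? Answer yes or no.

reject H₀: yes

Group means [48.17, 32.50, 38.20, 45.14], grand mean 40.634
SSB = Σnᵢ(x̄ᵢ−x̄)² = 1676.388; SSW = ΣΣ(x−x̄ᵢ)² = 731.124
MSB = 1676.388/3 = 558.7961; MSW = 731.124/37 = 19.7601
F = MSB/MSW = 28.2790
df = (3, 37)
p-value (upper-tail) = 0.00000
At α=0.01: p < α → reject H₀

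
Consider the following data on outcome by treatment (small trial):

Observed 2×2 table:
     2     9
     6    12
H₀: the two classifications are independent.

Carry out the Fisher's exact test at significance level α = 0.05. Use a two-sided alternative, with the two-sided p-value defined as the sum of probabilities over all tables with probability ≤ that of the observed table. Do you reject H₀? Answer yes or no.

Margins: r₁=11, r₂=18, c₁=8, c₂=21, n=29
p_obs = C(11,2)·C(18,6)/C(29,8); sum pmf over tables with pmf ≤ p_obs
p-value (two-sided) = 0.67063
At α=0.05: p ≥ α → fail to reject H₀

reject H₀: no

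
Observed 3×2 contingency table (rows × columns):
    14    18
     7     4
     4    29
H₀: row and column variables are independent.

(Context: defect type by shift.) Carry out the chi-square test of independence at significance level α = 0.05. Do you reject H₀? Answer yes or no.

reject H₀: yes

Row totals [32, 11, 33], col totals [25, 51], n=76
χ² = (14−10.53)²/10.53 + (18−21.47)²/21.47 + (7−3.62)²/3.62 + (4−7.38)²/7.38 + (4−10.86)²/10.86 + (29−22.14)²/22.14 = 12.8690
df = 2
p-value (upper-tail) = 0.00161
At α=0.05: p < α → reject H₀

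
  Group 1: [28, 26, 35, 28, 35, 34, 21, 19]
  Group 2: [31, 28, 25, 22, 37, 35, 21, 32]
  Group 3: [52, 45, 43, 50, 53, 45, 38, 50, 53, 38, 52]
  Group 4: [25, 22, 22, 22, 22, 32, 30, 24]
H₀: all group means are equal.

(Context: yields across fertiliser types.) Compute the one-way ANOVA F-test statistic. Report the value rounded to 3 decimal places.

Group means [28.25, 28.88, 47.18, 24.88], grand mean 33.571
SSB = Σnᵢ(x̄ᵢ−x̄)² = 3045.685; SSW = ΣΣ(x−x̄ᵢ)² = 946.886
MSB = 3045.685/3 = 1015.2284; MSW = 946.886/31 = 30.5447
F = MSB/MSW = 33.2374
df = (3, 31)

test statistic = 33.237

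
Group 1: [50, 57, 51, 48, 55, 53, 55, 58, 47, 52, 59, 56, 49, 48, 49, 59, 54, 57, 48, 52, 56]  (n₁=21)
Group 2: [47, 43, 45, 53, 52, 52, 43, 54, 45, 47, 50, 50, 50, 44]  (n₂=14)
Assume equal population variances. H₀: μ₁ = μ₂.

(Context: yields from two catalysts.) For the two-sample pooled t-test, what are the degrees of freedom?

df = n₁ + n₂ − 2 = 21 + 14 − 2 = 33

degrees of freedom = 33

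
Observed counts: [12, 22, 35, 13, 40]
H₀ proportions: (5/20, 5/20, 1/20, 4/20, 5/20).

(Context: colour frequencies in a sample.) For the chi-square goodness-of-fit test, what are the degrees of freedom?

df = k − 1 = 5 − 1 = 4

degrees of freedom = 4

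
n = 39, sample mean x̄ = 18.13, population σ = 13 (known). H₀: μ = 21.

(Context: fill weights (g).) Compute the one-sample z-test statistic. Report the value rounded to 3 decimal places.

test statistic = -1.379

SE = σ/√n = 13/√39 = 2.0817
z = (x̄−μ₀)/SE = (18.13−21)/2.0817 = -1.3787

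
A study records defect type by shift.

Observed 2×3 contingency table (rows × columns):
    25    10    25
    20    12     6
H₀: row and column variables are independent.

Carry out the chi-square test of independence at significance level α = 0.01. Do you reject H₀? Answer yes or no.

reject H₀: no

Row totals [60, 38], col totals [45, 22, 31], n=98
χ² = (25−27.55)²/27.55 + (10−13.47)²/13.47 + (25−18.98)²/18.98 + (20−17.45)²/17.45 + (12−8.53)²/8.53 + (6−12.02)²/12.02 = 7.8388
df = 2
p-value (upper-tail) = 0.01985
At α=0.01: p ≥ α → fail to reject H₀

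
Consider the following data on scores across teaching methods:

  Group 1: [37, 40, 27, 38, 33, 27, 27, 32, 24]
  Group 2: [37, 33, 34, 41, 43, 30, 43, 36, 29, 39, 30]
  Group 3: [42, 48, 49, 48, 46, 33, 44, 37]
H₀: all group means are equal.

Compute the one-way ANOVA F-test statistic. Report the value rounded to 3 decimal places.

test statistic = 9.690

Group means [31.67, 35.91, 43.38], grand mean 36.679
SSB = Σnᵢ(x̄ᵢ−x̄)² = 591.323; SSW = ΣΣ(x−x̄ᵢ)² = 762.784
MSB = 591.323/2 = 295.6615; MSW = 762.784/25 = 30.5114
F = MSB/MSW = 9.6902
df = (2, 25)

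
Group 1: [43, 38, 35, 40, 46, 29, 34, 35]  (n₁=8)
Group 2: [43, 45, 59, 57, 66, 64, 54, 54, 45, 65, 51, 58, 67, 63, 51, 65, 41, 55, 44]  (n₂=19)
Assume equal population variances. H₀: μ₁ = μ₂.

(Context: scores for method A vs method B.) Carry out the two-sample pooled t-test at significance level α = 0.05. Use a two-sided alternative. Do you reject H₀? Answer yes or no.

x̄₁=37.500, s₁=5.425, n₁=8
x̄₂=55.105, s₂=8.608, n₂=19
s_p² = [7·5.425² + 18·8.608²]/25 = 61.5916
SE = √(s_p²·(1/8+1/19)) = 3.3077
t = (37.500−55.105)/3.3077 = -5.3226
df = 25
p-value (two-sided) = 0.00002
At α=0.05: p < α → reject H₀

reject H₀: yes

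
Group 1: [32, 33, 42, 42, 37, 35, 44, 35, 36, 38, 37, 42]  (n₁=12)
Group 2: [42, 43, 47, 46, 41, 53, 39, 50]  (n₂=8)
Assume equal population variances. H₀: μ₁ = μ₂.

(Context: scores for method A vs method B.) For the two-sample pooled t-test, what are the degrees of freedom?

df = n₁ + n₂ − 2 = 12 + 8 − 2 = 18

degrees of freedom = 18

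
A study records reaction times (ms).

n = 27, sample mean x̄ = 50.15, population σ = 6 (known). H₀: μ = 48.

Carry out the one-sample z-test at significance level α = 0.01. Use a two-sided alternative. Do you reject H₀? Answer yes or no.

reject H₀: no

SE = σ/√n = 6/√27 = 1.1547
z = (x̄−μ₀)/SE = (50.15−48)/1.1547 = 1.8620
p-value (two-sided) = 0.06261
At α=0.01: p ≥ α → fail to reject H₀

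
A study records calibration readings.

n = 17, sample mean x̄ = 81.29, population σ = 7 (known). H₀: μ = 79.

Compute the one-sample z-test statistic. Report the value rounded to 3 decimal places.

test statistic = 1.349

SE = σ/√n = 7/√17 = 1.6977
z = (x̄−μ₀)/SE = (81.29−79)/1.6977 = 1.3488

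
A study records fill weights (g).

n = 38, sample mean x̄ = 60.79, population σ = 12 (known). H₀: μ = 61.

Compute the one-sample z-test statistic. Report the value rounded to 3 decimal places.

test statistic = -0.108

SE = σ/√n = 12/√38 = 1.9467
z = (x̄−μ₀)/SE = (60.79−61)/1.9467 = -0.1079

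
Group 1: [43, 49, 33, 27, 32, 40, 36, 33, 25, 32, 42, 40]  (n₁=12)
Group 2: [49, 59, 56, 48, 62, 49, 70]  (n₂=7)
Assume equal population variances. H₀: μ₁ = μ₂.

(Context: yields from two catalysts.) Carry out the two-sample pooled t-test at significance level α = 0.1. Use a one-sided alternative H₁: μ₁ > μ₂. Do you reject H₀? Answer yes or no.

x̄₁=36.000, s₁=6.994, n₁=12
x̄₂=56.143, s₂=8.194, n₂=7
s_p² = [11·6.994² + 6·8.194²]/17 = 55.3445
SE = √(s_p²·(1/12+1/7)) = 3.5381
t = (36.000−56.143)/3.5381 = -5.6931
df = 17
p-value (one-sided, H₁ greater) = 0.99999
At α=0.1: p ≥ α → fail to reject H₀

reject H₀: no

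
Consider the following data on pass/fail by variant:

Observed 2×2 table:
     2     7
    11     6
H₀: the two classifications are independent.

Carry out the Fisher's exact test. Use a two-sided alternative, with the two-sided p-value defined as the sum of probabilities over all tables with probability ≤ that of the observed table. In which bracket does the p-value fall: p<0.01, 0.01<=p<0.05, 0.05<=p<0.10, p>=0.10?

Margins: r₁=9, r₂=17, c₁=13, c₂=13, n=26
p_obs = C(9,2)·C(17,11)/C(26,13); sum pmf over tables with pmf ≤ p_obs
p-value (two-sided) = 0.09684
→ bracket: 0.05<=p<0.10

p-value bracket: 0.05<=p<0.10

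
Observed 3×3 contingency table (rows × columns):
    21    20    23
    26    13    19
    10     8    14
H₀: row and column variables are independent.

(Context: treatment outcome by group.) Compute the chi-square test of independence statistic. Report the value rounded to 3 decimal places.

test statistic = 3.172

Row totals [64, 58, 32], col totals [57, 41, 56], n=154
χ² = (21−23.69)²/23.69 + (20−17.04)²/17.04 + (23−23.27)²/23.27 + (26−21.47)²/21.47 + (13−15.44)²/15.44 + (19−21.09)²/21.09 + (10−11.84)²/11.84 + (8−8.52)²/8.52 + (14−11.64)²/11.64 = 3.1721
df = 4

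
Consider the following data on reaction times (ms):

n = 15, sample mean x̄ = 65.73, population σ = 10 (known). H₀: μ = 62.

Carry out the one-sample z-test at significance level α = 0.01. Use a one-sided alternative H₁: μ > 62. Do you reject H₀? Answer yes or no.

reject H₀: no

SE = σ/√n = 10/√15 = 2.5820
z = (x̄−μ₀)/SE = (65.73−62)/2.5820 = 1.4446
p-value (one-sided, H₁ greater) = 0.07428
At α=0.01: p ≥ α → fail to reject H₀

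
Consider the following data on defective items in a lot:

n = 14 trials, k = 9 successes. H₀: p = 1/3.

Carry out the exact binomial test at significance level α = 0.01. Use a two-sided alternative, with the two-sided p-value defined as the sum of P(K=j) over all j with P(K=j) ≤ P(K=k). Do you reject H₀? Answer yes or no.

reject H₀: no

Exact binomial: n=14, k=9, p₀=1/3=0.3333
P(X=j) = C(n,j)·p₀^j·(1−p₀)^(n−j); p = Σ P(X=j) over j with P(X=j) ≤ P(X=9)
p-value (two-sided) = 0.02086
At α=0.01: p ≥ α → fail to reject H₀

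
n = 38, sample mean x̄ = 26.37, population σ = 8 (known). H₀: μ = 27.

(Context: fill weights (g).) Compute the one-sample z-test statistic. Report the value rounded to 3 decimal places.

test statistic = -0.485

SE = σ/√n = 8/√38 = 1.2978
z = (x̄−μ₀)/SE = (26.37−27)/1.2978 = -0.4854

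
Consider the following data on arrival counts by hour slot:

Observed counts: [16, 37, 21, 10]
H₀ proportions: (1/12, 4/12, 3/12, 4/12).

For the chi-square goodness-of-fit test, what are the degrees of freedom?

degrees of freedom = 3

df = k − 1 = 4 − 1 = 3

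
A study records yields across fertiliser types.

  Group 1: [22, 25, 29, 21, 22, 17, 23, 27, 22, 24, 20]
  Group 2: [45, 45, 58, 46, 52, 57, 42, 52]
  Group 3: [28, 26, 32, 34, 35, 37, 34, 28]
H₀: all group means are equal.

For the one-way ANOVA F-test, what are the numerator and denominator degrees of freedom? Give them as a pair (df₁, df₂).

degrees of freedom = [2, 24]

k = 3 groups, N = 27 total
df = (k−1, N−k) = (3−1, 27−3) = (2, 24)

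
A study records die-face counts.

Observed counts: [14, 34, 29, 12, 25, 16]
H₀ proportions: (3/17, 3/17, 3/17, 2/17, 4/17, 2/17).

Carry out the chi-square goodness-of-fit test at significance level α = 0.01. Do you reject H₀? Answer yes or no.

reject H₀: no

n = 130; E_i = n·p_i = [22.94, 22.94, 22.94, 15.29, 30.59, 15.29]
χ² = (14−22.94)²/22.94 + (34−22.94)²/22.94 + (29−22.94)²/22.94 + (12−15.29)²/15.29 + (25−30.59)²/30.59 + (16−15.29)²/15.29 = 12.1788
df = 5
p-value (upper-tail) = 0.03242
At α=0.01: p ≥ α → fail to reject H₀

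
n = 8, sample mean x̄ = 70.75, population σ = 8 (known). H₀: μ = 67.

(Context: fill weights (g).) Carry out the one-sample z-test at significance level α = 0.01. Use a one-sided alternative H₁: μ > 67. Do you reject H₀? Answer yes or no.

reject H₀: no

SE = σ/√n = 8/√8 = 2.8284
z = (x̄−μ₀)/SE = (70.75−67)/2.8284 = 1.3258
p-value (one-sided, H₁ greater) = 0.09245
At α=0.01: p ≥ α → fail to reject H₀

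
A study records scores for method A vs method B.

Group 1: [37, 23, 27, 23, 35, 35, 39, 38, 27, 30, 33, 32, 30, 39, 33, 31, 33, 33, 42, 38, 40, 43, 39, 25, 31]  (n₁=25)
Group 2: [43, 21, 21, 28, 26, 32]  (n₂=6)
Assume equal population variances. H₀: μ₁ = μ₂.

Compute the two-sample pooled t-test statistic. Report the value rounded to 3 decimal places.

x̄₁=33.440, s₁=5.665, n₁=25
x̄₂=28.500, s₂=8.264, n₂=6
s_p² = [24·5.665² + 5·8.264²]/29 = 38.3331
SE = √(s_p²·(1/25+1/6)) = 2.8146
t = (33.440−28.500)/2.8146 = 1.7551
df = 29

test statistic = 1.755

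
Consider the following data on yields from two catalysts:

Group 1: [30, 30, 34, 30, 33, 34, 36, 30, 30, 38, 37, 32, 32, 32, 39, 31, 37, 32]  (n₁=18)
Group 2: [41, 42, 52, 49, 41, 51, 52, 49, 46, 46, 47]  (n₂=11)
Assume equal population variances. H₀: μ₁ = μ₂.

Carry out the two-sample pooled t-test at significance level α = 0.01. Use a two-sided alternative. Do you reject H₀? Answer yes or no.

reject H₀: yes

x̄₁=33.167, s₁=3.034, n₁=18
x̄₂=46.909, s₂=4.158, n₂=11
s_p² = [17·3.034² + 10·4.158²]/27 = 12.2003
SE = √(s_p²·(1/18+1/11)) = 1.3368
t = (33.167−46.909)/1.3368 = -10.2804
df = 27
p-value (two-sided) = 0.00000
At α=0.01: p < α → reject H₀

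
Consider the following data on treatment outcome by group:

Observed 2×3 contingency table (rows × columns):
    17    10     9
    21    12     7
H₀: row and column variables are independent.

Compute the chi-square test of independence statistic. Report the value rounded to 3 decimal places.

Row totals [36, 40], col totals [38, 22, 16], n=76
χ² = (17−18.00)²/18.00 + (10−10.42)²/10.42 + (9−7.58)²/7.58 + (21−20.00)²/20.00 + (12−11.58)²/11.58 + (7−8.42)²/8.42 = 0.6441
df = 2

test statistic = 0.644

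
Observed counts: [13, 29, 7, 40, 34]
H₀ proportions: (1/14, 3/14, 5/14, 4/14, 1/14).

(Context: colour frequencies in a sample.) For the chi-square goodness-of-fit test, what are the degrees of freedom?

degrees of freedom = 4

df = k − 1 = 5 − 1 = 4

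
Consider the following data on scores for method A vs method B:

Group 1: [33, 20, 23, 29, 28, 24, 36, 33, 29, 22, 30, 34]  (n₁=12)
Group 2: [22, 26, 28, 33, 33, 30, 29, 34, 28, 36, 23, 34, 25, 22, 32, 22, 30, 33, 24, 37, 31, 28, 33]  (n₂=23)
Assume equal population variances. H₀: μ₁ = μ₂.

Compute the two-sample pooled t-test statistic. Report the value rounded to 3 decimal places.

x̄₁=28.417, s₁=5.178, n₁=12
x̄₂=29.261, s₂=4.654, n₂=23
s_p² = [11·5.178² + 22·4.654²]/33 = 23.3743
SE = √(s_p²·(1/12+1/23)) = 1.7217
t = (28.417−29.261)/1.7217 = -0.4903
df = 33

test statistic = -0.490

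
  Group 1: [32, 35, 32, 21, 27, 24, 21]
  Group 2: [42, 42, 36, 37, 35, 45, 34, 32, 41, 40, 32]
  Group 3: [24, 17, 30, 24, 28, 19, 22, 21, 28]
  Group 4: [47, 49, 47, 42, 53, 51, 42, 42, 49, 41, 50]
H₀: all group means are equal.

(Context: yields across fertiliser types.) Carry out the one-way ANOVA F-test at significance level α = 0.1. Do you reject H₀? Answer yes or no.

Group means [27.43, 37.82, 23.67, 46.64], grand mean 35.105
SSB = Σnᵢ(x̄ᵢ−x̄)² = 3133.683; SSW = ΣΣ(x−x̄ᵢ)² = 721.896
MSB = 3133.683/3 = 1044.5609; MSW = 721.896/34 = 21.2322
F = MSB/MSW = 49.1969
df = (3, 34)
p-value (upper-tail) = 0.00000
At α=0.1: p < α → reject H₀

reject H₀: yes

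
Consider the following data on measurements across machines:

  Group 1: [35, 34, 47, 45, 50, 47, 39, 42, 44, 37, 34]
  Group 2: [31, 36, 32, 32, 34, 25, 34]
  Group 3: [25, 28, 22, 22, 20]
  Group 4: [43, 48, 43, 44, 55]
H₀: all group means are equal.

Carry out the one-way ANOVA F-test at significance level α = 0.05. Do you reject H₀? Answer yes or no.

reject H₀: yes

Group means [41.27, 32.00, 23.40, 46.60], grand mean 36.714
SSB = Σnᵢ(x̄ᵢ−x̄)² = 1759.132; SSW = ΣΣ(x−x̄ᵢ)² = 550.582
MSB = 1759.132/3 = 586.3775; MSW = 550.582/24 = 22.9409
F = MSB/MSW = 25.5603
df = (3, 24)
p-value (upper-tail) = 0.00000
At α=0.05: p < α → reject H₀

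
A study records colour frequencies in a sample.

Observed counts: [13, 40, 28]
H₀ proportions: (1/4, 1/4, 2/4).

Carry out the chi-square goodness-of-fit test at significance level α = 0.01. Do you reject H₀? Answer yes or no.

n = 81; E_i = n·p_i = [20.25, 20.25, 40.50]
χ² = (13−20.25)²/20.25 + (40−20.25)²/20.25 + (28−40.50)²/40.50 = 25.7160
df = 2
p-value (upper-tail) = 0.00000
At α=0.01: p < α → reject H₀

reject H₀: yes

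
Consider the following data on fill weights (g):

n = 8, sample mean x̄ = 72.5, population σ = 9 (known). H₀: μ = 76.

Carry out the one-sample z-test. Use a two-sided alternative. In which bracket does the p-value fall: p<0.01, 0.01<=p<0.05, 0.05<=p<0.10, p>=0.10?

SE = σ/√n = 9/√8 = 3.1820
z = (x̄−μ₀)/SE = (72.5−76)/3.1820 = -1.0999
p-value (two-sided) = 0.27136
→ bracket: p>=0.10

p-value bracket: p>=0.10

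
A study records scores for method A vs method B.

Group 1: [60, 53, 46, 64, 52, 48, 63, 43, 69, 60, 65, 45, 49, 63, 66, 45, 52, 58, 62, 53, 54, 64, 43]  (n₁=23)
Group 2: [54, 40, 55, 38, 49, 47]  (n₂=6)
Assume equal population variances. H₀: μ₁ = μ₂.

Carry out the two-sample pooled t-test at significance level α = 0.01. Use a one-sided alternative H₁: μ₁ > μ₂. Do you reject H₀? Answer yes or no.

reject H₀: no

x̄₁=55.522, s₁=8.229, n₁=23
x̄₂=47.167, s₂=7.026, n₂=6
s_p² = [22·8.229² + 5·7.026²]/27 = 64.3175
SE = √(s_p²·(1/23+1/6)) = 3.6764
t = (55.522−47.167)/3.6764 = 2.2726
df = 27
p-value (one-sided, H₁ greater) = 0.01561
At α=0.01: p ≥ α → fail to reject H₀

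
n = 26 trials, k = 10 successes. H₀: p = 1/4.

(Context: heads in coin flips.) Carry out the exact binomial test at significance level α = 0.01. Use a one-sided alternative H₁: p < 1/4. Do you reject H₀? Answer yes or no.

reject H₀: no

Exact binomial: n=26, k=10, p₀=1/4=0.2500
P(X≤10) from Σ C(n,i)·p₀^i·(1−p₀)^(n−i)
p-value (one-sided, H₁ less) = 0.95992
At α=0.01: p ≥ α → fail to reject H₀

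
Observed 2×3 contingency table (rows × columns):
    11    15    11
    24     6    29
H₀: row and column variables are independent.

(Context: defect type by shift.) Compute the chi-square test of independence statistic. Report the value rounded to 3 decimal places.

test statistic = 12.395

Row totals [37, 59], col totals [35, 21, 40], n=96
χ² = (11−13.49)²/13.49 + (15−8.09)²/8.09 + (11−15.42)²/15.42 + (24−21.51)²/21.51 + (6−12.91)²/12.91 + (29−24.58)²/24.58 = 12.3950
df = 2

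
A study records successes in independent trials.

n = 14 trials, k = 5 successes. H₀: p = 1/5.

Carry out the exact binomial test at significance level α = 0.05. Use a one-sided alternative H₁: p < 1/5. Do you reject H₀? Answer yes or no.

Exact binomial: n=14, k=5, p₀=1/5=0.2000
P(X≤5) from Σ C(n,i)·p₀^i·(1−p₀)^(n−i)
p-value (one-sided, H₁ less) = 0.95615
At α=0.05: p ≥ α → fail to reject H₀

reject H₀: no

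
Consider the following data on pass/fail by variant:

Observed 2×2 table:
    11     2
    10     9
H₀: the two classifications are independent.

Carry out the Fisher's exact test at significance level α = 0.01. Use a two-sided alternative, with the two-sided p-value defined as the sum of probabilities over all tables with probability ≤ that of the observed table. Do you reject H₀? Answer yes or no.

reject H₀: no

Margins: r₁=13, r₂=19, c₁=21, c₂=11, n=32
p_obs = C(13,11)·C(19,10)/C(32,21); sum pmf over tables with pmf ≤ p_obs
p-value (two-sided) = 0.12795
At α=0.01: p ≥ α → fail to reject H₀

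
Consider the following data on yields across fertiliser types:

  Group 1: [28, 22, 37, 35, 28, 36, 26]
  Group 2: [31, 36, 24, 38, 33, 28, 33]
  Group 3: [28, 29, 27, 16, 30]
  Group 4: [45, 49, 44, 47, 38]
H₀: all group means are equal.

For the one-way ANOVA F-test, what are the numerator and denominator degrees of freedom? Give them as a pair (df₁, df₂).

k = 4 groups, N = 24 total
df = (k−1, N−k) = (4−1, 24−4) = (3, 20)

degrees of freedom = [3, 20]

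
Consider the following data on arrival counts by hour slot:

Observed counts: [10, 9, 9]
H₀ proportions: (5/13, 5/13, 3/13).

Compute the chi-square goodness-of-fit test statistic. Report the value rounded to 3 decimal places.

test statistic = 1.343

n = 28; E_i = n·p_i = [10.77, 10.77, 6.46]
χ² = (10−10.77)²/10.77 + (9−10.77)²/10.77 + (9−6.46)²/6.46 = 1.3429
df = 2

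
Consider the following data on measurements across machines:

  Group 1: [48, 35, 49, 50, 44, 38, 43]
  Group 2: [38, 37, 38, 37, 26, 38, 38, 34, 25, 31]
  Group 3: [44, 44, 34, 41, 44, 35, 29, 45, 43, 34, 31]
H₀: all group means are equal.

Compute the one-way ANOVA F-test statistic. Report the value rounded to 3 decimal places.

test statistic = 6.097

Group means [43.86, 34.20, 38.55], grand mean 38.321
SSB = Σnᵢ(x̄ᵢ−x̄)² = 384.923; SSW = ΣΣ(x−x̄ᵢ)² = 789.184
MSB = 384.923/2 = 192.4614; MSW = 789.184/25 = 31.5674
F = MSB/MSW = 6.0968
df = (2, 25)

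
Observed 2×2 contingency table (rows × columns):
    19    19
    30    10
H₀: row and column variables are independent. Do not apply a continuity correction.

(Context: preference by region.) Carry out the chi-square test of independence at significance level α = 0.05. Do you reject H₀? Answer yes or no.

Row totals [38, 40], col totals [49, 29], n=78
χ² = (19−23.87)²/23.87 + (19−14.13)²/14.13 + (30−25.13)²/25.13 + (10−14.87)²/14.87 = 5.2146
df = 1
p-value (upper-tail) = 0.02240
At α=0.05: p < α → reject H₀

reject H₀: yes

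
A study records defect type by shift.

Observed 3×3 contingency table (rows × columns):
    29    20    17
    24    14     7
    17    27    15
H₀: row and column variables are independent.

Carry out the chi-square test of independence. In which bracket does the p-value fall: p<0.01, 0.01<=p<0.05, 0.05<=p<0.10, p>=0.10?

Row totals [66, 45, 59], col totals [70, 61, 39], n=170
χ² = (29−27.18)²/27.18 + (20−23.68)²/23.68 + (17−15.14)²/15.14 + (24−18.53)²/18.53 + (14−16.15)²/16.15 + (7−10.32)²/10.32 + (17−24.29)²/24.29 + (27−21.17)²/21.17 + (15−13.54)²/13.54 = 7.8474
df = 4
p-value (upper-tail) = 0.09733
→ bracket: 0.05<=p<0.10

p-value bracket: 0.05<=p<0.10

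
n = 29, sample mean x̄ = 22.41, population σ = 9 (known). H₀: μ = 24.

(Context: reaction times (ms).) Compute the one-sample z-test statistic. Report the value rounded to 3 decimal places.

SE = σ/√n = 9/√29 = 1.6713
z = (x̄−μ₀)/SE = (22.41−24)/1.6713 = -0.9514

test statistic = -0.951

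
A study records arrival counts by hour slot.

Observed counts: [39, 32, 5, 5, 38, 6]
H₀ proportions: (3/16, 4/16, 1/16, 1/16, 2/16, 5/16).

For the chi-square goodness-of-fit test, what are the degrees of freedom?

df = k − 1 = 6 − 1 = 5

degrees of freedom = 5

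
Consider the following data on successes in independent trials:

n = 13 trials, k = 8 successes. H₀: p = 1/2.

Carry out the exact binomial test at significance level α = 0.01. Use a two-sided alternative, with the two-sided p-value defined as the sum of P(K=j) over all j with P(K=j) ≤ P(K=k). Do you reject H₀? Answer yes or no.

reject H₀: no

Exact binomial: n=13, k=8, p₀=1/2=0.5000
P(X=j) = C(n,j)·p₀^j·(1−p₀)^(n−j); p = Σ P(X=j) over j with P(X=j) ≤ P(X=8)
p-value (two-sided) = 0.58105
At α=0.01: p ≥ α → fail to reject H₀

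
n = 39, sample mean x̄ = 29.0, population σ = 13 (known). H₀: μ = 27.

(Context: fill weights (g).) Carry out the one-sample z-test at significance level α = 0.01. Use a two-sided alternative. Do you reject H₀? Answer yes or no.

reject H₀: no

SE = σ/√n = 13/√39 = 2.0817
z = (x̄−μ₀)/SE = (29.0−27)/2.0817 = 0.9608
p-value (two-sided) = 0.33667
At α=0.01: p ≥ α → fail to reject H₀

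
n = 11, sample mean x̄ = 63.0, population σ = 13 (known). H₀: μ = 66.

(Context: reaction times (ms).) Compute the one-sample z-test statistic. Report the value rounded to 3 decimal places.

SE = σ/√n = 13/√11 = 3.9196
z = (x̄−μ₀)/SE = (63.0−66)/3.9196 = -0.7654

test statistic = -0.765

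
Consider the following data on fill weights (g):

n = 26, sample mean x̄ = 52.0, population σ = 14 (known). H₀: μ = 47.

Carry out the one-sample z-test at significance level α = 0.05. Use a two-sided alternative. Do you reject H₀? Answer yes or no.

reject H₀: no

SE = σ/√n = 14/√26 = 2.7456
z = (x̄−μ₀)/SE = (52.0−47)/2.7456 = 1.8211
p-value (two-sided) = 0.06859
At α=0.05: p ≥ α → fail to reject H₀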